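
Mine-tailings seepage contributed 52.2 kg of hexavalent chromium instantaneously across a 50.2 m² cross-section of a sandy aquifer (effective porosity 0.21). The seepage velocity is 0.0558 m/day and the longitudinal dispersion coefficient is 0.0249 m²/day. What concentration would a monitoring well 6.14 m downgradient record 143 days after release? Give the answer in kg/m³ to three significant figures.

For an instantaneous plane source, C(x,t) = M/(n_e·A·√(4πDt)) · exp(−(x−vt)²/(4Dt)), with n_e·A the pore (flow) area.
Plume center vt = 0.0558 × 143 = 7.9794 m, so the well at 6.14 m is 1.8394 m upgradient of the peak.
√(4πDt) = 6.689 m, giving peak height M/(n_e·A·√(4πDt)) = 52.2/(0.21 × 50.2 × 6.689) = 0.7403 kg/m³.
(x−vt)²/(4Dt) = (-1.8394)²/(4 × 0.0249 × 143) = 0.2376; exp(−0.2376) = 0.7885.
C = 0.7403 × 0.7885 = 0.584 kg/m³.

0.584 kg/m³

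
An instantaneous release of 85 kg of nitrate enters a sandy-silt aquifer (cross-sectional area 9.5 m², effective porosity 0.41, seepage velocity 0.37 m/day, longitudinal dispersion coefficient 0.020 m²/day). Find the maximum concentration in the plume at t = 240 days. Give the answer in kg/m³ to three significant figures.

The peak of an instantaneous 1D plume sits at x = vt; there the Gaussian factor is 1 and C_max = M/(n_e·A·√(4πDt)), where n_e·A is the pore area the mass is dissolved in.
√(4πDt) = √(4π × 0.020 × 240) = 7.767 m, so C_max = 85/(0.41 × 9.5 × 7.767) = 2.81 kg/m³.

2.81 kg/m³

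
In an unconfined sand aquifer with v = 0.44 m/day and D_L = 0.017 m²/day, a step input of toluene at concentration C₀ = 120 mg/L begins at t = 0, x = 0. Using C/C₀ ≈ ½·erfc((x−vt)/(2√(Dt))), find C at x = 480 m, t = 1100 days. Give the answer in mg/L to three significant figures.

89.2 mg/L

For a continuous step input, C/C₀ ≈ ½·erfc((x−vt)/(2√(Dt))).
vt = 0.44 × 1100 = 484 m and 2√(Dt) = 2√(0.017 × 1100) = 8.649 m.
Argument (x−vt)/(2√(Dt)) = (480 − 484)/8.649 = -0.4625; ½·erfc(-0.4625) = 0.7435.
C = 120 × 0.7435 = 89.2 mg/L.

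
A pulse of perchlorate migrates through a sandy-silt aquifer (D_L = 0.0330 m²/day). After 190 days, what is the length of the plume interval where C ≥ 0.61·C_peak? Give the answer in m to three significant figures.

The plume is Gaussian with σ = √(2Dt) = √(2 × 0.0330 × 190) = 3.541 m.
C/C_peak = exp(−Δx²/(2σ²)) = 0.61 ⇒ Δx = σ·√(−2 ln 0.61) = 3.541 × 0.9943 = 3.521 m.
Width = 2Δx = 7.04 m.

7.04 m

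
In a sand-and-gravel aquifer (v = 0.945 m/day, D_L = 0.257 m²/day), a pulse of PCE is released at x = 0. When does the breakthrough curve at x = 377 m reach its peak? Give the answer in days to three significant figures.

For the 1D instantaneous-source solution, setting ∂C/∂t = 0 at fixed x gives v²t² + 2Dt − x² = 0, so t = (√(D² + v²x²) − D)/v².
√(D² + v²x²) = √(0.257² + 0.945² × 377²) = 356.3; v² = 0.893025.
t = (356.3 − 0.257)/0.893025 = 399 days (vs. the pure-advection estimate x/v = 399 d).

399 days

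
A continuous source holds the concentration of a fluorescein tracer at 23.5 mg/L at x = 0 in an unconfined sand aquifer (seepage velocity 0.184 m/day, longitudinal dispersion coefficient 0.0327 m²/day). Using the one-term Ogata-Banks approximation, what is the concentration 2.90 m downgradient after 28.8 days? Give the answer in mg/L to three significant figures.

For a continuous step input, C/C₀ ≈ ½·erfc((x−vt)/(2√(Dt))).
vt = 0.184 × 28.8 = 5.2992 m and 2√(Dt) = 2√(0.0327 × 28.8) = 1.941 m.
Argument (x−vt)/(2√(Dt)) = (2.90 − 5.2992)/1.941 = -1.236; ½·erfc(-1.236) = 0.9598.
C = 23.5 × 0.9598 = 22.6 mg/L.

22.6 mg/L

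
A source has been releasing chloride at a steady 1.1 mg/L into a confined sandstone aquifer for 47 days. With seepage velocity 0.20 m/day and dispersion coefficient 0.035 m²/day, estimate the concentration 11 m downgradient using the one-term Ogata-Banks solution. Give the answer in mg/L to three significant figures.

For a continuous step input, C/C₀ ≈ ½·erfc((x−vt)/(2√(Dt))).
vt = 0.20 × 47 = 9.4 m and 2√(Dt) = 2√(0.035 × 47) = 2.565 m.
Argument (x−vt)/(2√(Dt)) = (11 − 9.4)/2.565 = 0.6238; ½·erfc(0.6238) = 0.1888.
C = 1.1 × 0.1888 = 0.208 mg/L.

0.208 mg/L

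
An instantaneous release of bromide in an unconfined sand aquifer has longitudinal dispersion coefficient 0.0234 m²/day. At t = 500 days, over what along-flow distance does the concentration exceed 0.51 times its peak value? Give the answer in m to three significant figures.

11.2 m

The plume is Gaussian with σ = √(2Dt) = √(2 × 0.0234 × 500) = 4.837 m.
C/C_peak = exp(−Δx²/(2σ²)) = 0.51 ⇒ Δx = σ·√(−2 ln 0.51) = 4.837 × 1.160 = 5.611 m.
Width = 2Δx = 11.2 m.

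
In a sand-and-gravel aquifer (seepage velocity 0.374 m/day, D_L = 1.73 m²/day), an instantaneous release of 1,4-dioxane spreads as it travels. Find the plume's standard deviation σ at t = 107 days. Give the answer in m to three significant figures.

19.2 m

Dispersive spreading gives a Gaussian with σ² = 2Dt; advection only shifts the center.
σ = √(2 × 1.73 × 107) = 19.2 m.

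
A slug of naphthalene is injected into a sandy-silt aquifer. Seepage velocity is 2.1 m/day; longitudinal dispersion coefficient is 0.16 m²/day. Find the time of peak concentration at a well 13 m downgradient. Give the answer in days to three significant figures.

6.15 days

For the 1D instantaneous-source solution, setting ∂C/∂t = 0 at fixed x gives v²t² + 2Dt − x² = 0, so t = (√(D² + v²x²) − D)/v².
√(D² + v²x²) = √(0.16² + 2.1² × 13²) = 27.30; v² = 4.41.
t = (27.30 − 0.16)/4.41 = 6.15 days (vs. the pure-advection estimate x/v = 6.19 d).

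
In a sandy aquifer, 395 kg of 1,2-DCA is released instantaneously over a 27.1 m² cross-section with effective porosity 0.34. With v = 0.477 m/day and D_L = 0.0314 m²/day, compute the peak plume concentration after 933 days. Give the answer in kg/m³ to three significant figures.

2.23 kg/m³

The peak of an instantaneous 1D plume sits at x = vt; there the Gaussian factor is 1 and C_max = M/(n_e·A·√(4πDt)), where n_e·A is the pore area the mass is dissolved in.
√(4πDt) = √(4π × 0.0314 × 933) = 19.19 m, so C_max = 395/(0.34 × 27.1 × 19.19) = 2.23 kg/m³.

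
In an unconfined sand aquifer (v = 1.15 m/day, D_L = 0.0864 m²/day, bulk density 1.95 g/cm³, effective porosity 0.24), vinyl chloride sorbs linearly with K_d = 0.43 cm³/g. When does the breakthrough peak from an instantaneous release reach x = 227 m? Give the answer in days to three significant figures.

Retardation factor R = 1 + ρ_b·K_d/n = 1 + 1.95 × 0.43/0.24 = 4.494.
Sorption retards both mechanisms: v_R = v/R = 0.2559 m/day, D_R = D/R = 0.01923 m²/day.
Peak time from v_R²t² + 2D_R t − x² = 0: t = (√(D_R² + v_R²x²) − D_R)/v_R².
√(D_R² + v_R²x²) = √(0.01923² + 0.2559² × 227²) = 58.09; v_R² = 0.06548.
t = (58.09 − 0.01923)/0.06548 = 887 days.

887 days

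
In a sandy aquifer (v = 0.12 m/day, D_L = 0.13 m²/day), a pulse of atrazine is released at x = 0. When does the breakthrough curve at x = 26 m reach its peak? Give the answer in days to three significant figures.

For the 1D instantaneous-source solution, setting ∂C/∂t = 0 at fixed x gives v²t² + 2Dt − x² = 0, so t = (√(D² + v²x²) − D)/v².
√(D² + v²x²) = √(0.13² + 0.12² × 26²) = 3.123; v² = 0.0144.
t = (3.123 − 0.13)/0.0144 = 208 days (vs. the pure-advection estimate x/v = 217 d).

208 days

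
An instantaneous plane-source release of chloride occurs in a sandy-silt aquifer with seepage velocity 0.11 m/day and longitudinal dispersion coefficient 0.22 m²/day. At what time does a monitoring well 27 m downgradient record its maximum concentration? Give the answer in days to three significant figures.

For the 1D instantaneous-source solution, setting ∂C/∂t = 0 at fixed x gives v²t² + 2Dt − x² = 0, so t = (√(D² + v²x²) − D)/v².
√(D² + v²x²) = √(0.22² + 0.11² × 27²) = 2.978; v² = 0.0121.
t = (2.978 − 0.22)/0.0121 = 228 days (vs. the pure-advection estimate x/v = 245 d).

228 days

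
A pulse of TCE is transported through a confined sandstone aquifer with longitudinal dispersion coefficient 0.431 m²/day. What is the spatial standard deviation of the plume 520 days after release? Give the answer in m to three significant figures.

21.2 m

Dispersive spreading gives a Gaussian with σ² = 2Dt; advection only shifts the center.
σ = √(2 × 0.431 × 520) = 21.2 m.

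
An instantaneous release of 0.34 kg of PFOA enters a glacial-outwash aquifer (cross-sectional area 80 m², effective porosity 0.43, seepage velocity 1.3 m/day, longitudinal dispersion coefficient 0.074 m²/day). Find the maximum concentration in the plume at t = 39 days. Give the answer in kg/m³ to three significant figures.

The peak of an instantaneous 1D plume sits at x = vt; there the Gaussian factor is 1 and C_max = M/(n_e·A·√(4πDt)), where n_e·A is the pore area the mass is dissolved in.
√(4πDt) = √(4π × 0.074 × 39) = 6.022 m, so C_max = 0.34/(0.43 × 80 × 6.022) = 0.00164 kg/m³.

0.00164 kg/m³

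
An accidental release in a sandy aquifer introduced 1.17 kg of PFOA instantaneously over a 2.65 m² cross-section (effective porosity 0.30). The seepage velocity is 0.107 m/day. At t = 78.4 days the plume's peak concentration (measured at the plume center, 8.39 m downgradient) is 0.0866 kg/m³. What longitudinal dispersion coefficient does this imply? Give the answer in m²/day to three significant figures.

At the plume center C_max = M/(n_e·A·√(4πDt)), so D = M²/(4πt·(n_e·A·C_max)²).
n_e·A·C_max = 0.30 × 2.65 × 0.0866 = 0.06885 kg/m.
D = 1.17²/(4π × 78.4 × 0.06885²) = 0.293 m²/day.

0.293 m²/day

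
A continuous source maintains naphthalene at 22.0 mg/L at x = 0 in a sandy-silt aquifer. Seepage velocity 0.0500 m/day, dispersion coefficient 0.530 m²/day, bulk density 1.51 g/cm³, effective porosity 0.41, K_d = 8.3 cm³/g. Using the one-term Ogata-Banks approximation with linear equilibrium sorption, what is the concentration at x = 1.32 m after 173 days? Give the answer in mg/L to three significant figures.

7.31 mg/L

Retardation factor R = 1 + ρ_b·K_d/n = 1 + 1.51 × 8.3/0.41 = 31.57.
Sorption retards both mechanisms: v_R = v/R = 0.001584 m/day, D_R = D/R = 0.01679 m²/day.
v_R·t = 0.001584 × 173 = 0.274032 m; 2√(D_R t) = 3.409 m; argument = (1.32 − 0.274032)/3.409 = 0.3068.
C = C₀ × ½·erfc(0.3068) = 22.0 × 0.3322 = 7.31 mg/L.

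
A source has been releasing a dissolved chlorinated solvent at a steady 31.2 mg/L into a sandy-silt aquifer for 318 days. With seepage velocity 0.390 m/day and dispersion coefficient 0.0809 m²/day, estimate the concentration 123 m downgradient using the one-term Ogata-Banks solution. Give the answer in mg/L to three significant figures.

For a continuous step input, C/C₀ ≈ ½·erfc((x−vt)/(2√(Dt))).
vt = 0.390 × 318 = 124.02 m and 2√(Dt) = 2√(0.0809 × 318) = 10.14 m.
Argument (x−vt)/(2√(Dt)) = (123 − 124.02)/10.14 = -0.1006; ½·erfc(-0.1006) = 0.5566.
C = 31.2 × 0.5566 = 17.4 mg/L.

17.4 mg/L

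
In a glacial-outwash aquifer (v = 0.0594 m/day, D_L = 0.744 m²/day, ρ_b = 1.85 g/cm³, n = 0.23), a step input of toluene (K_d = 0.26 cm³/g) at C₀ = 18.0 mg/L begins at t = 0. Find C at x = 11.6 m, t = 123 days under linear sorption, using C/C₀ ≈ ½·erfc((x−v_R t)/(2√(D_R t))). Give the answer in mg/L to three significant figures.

2.07 mg/L

Retardation factor R = 1 + ρ_b·K_d/n = 1 + 1.85 × 0.26/0.23 = 3.091.
Sorption retards both mechanisms: v_R = v/R = 0.01922 m/day, D_R = D/R = 0.2407 m²/day.
v_R·t = 0.01922 × 123 = 2.36406 m; 2√(D_R t) = 10.88 m; argument = (11.6 − 2.36406)/10.88 = 0.8489.
C = C₀ × ½·erfc(0.8489) = 18.0 × 0.1150 = 2.07 mg/L.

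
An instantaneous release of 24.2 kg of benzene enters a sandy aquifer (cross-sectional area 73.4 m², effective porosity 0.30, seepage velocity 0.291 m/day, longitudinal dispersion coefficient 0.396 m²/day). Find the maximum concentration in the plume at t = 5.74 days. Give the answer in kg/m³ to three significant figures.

The peak of an instantaneous 1D plume sits at x = vt; there the Gaussian factor is 1 and C_max = M/(n_e·A·√(4πDt)), where n_e·A is the pore area the mass is dissolved in.
√(4πDt) = √(4π × 0.396 × 5.74) = 5.345 m, so C_max = 24.2/(0.30 × 73.4 × 5.345) = 0.206 kg/m³.

0.206 kg/m³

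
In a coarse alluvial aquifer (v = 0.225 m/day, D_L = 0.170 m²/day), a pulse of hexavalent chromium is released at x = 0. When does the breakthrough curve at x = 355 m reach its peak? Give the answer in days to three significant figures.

1570 days

For the 1D instantaneous-source solution, setting ∂C/∂t = 0 at fixed x gives v²t² + 2Dt − x² = 0, so t = (√(D² + v²x²) − D)/v².
√(D² + v²x²) = √(0.170² + 0.225² × 355²) = 79.88; v² = 0.050625.
t = (79.88 − 0.170)/0.050625 = 1570 days (vs. the pure-advection estimate x/v = 1580 d).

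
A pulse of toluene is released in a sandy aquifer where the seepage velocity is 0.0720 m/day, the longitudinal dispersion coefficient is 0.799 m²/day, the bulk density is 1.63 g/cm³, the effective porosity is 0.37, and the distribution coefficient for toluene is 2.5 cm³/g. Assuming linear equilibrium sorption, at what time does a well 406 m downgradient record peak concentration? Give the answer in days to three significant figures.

65900 days

Retardation factor R = 1 + ρ_b·K_d/n = 1 + 1.63 × 2.5/0.37 = 12.01.
Sorption retards both mechanisms: v_R = v/R = 0.005995 m/day, D_R = D/R = 0.06653 m²/day.
Peak time from v_R²t² + 2D_R t − x² = 0: t = (√(D_R² + v_R²x²) − D_R)/v_R².
√(D_R² + v_R²x²) = √(0.06653² + 0.005995² × 406²) = 2.435; v_R² = 3.594e-05.
t = (2.435 − 0.06653)/3.594e-05 = 65900 days.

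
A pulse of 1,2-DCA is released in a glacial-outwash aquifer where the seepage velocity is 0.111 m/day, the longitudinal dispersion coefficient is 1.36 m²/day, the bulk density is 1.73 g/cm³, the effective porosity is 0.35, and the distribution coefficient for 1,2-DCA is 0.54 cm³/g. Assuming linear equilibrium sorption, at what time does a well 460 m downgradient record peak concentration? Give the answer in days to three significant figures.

14800 days

Retardation factor R = 1 + ρ_b·K_d/n = 1 + 1.73 × 0.54/0.35 = 3.669.
Sorption retards both mechanisms: v_R = v/R = 0.03025 m/day, D_R = D/R = 0.3707 m²/day.
Peak time from v_R²t² + 2D_R t − x² = 0: t = (√(D_R² + v_R²x²) − D_R)/v_R².
√(D_R² + v_R²x²) = √(0.3707² + 0.03025² × 460²) = 13.92; v_R² = 0.0009151.
t = (13.92 − 0.3707)/0.0009151 = 14800 days.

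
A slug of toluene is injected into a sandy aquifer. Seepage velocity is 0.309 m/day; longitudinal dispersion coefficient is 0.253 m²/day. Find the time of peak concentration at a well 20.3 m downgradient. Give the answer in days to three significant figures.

For the 1D instantaneous-source solution, setting ∂C/∂t = 0 at fixed x gives v²t² + 2Dt − x² = 0, so t = (√(D² + v²x²) − D)/v².
√(D² + v²x²) = √(0.253² + 0.309² × 20.3²) = 6.278; v² = 0.095481.
t = (6.278 − 0.253)/0.095481 = 63.1 days (vs. the pure-advection estimate x/v = 65.7 d).

63.1 days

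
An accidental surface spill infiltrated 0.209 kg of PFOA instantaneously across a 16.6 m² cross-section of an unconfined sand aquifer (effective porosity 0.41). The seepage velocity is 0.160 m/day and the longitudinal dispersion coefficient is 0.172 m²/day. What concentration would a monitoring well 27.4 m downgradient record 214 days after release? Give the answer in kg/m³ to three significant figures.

0.00104 kg/m³

For an instantaneous plane source, C(x,t) = M/(n_e·A·√(4πDt)) · exp(−(x−vt)²/(4Dt)), with n_e·A the pore (flow) area.
Plume center vt = 0.160 × 214 = 34.24 m, so the well at 27.4 m is 6.84 m upgradient of the peak.
√(4πDt) = 21.51 m, giving peak height M/(n_e·A·√(4πDt)) = 0.209/(0.41 × 16.6 × 21.51) = 0.001428 kg/m³.
(x−vt)²/(4Dt) = (-6.84)²/(4 × 0.172 × 214) = 0.3178; exp(−0.3178) = 0.7277.
C = 0.001428 × 0.7277 = 0.00104 kg/m³.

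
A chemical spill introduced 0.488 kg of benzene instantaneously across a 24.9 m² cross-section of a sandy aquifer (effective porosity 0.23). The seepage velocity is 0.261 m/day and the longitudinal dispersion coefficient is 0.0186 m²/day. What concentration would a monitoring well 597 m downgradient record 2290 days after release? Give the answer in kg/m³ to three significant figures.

For an instantaneous plane source, C(x,t) = M/(n_e·A·√(4πDt)) · exp(−(x−vt)²/(4Dt)), with n_e·A the pore (flow) area.
Plume center vt = 0.261 × 2290 = 597.69 m, so the well at 597 m is 0.69 m upgradient of the peak.
√(4πDt) = 23.14 m, giving peak height M/(n_e·A·√(4πDt)) = 0.488/(0.23 × 24.9 × 23.14) = 0.003682 kg/m³.
(x−vt)²/(4Dt) = (-0.69)²/(4 × 0.0186 × 2290) = 0.002794; exp(−0.002794) = 0.9972.
C = 0.003682 × 0.9972 = 0.00367 kg/m³.

0.00367 kg/m³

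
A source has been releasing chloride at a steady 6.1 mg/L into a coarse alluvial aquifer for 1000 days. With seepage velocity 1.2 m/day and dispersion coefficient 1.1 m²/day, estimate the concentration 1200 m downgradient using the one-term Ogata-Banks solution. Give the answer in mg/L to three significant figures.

3.05 mg/L

For a continuous step input, C/C₀ ≈ ½·erfc((x−vt)/(2√(Dt))).
vt = 1.2 × 1000 = 1200 m and 2√(Dt) = 2√(1.1 × 1000) = 66.33 m.
Argument (x−vt)/(2√(Dt)) = (1200 − 1200)/66.33 = 0; ½·erfc(0) = 0.5000.
C = 6.1 × 0.5000 = 3.05 mg/L.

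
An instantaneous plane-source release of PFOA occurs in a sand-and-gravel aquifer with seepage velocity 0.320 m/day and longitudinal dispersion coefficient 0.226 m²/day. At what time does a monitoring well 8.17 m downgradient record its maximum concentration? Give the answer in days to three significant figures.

23.4 days

For the 1D instantaneous-source solution, setting ∂C/∂t = 0 at fixed x gives v²t² + 2Dt − x² = 0, so t = (√(D² + v²x²) − D)/v².
√(D² + v²x²) = √(0.226² + 0.320² × 8.17²) = 2.624; v² = 0.1024.
t = (2.624 − 0.226)/0.1024 = 23.4 days (vs. the pure-advection estimate x/v = 25.5 d).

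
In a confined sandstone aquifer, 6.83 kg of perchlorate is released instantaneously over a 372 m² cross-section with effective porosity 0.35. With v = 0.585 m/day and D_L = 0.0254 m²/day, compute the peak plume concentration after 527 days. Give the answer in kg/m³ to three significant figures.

The peak of an instantaneous 1D plume sits at x = vt; there the Gaussian factor is 1 and C_max = M/(n_e·A·√(4πDt)), where n_e·A is the pore area the mass is dissolved in.
√(4πDt) = √(4π × 0.0254 × 527) = 12.97 m, so C_max = 6.83/(0.35 × 372 × 12.97) = 0.00404 kg/m³.

0.00404 kg/m³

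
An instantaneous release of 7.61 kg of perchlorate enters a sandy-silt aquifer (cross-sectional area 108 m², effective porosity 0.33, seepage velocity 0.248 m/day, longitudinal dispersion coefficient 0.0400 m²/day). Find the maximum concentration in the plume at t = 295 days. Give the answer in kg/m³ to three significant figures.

The peak of an instantaneous 1D plume sits at x = vt; there the Gaussian factor is 1 and C_max = M/(n_e·A·√(4πDt)), where n_e·A is the pore area the mass is dissolved in.
√(4πDt) = √(4π × 0.0400 × 295) = 12.18 m, so C_max = 7.61/(0.33 × 108 × 12.18) = 0.0175 kg/m³.

0.0175 kg/m³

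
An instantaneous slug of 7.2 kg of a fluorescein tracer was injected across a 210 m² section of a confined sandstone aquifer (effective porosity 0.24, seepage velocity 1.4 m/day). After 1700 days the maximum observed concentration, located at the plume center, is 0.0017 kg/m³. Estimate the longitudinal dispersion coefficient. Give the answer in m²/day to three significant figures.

0.331 m²/day

At the plume center C_max = M/(n_e·A·√(4πDt)), so D = M²/(4πt·(n_e·A·C_max)²).
n_e·A·C_max = 0.24 × 210 × 0.0017 = 0.08568 kg/m.
D = 7.2²/(4π × 1700 × 0.08568²) = 0.331 m²/day.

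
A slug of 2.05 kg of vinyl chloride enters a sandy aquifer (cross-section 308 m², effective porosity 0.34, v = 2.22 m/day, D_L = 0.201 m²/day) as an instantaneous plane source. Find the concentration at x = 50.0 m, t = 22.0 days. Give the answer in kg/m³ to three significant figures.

0.00243 kg/m³

For an instantaneous plane source, C(x,t) = M/(n_e·A·√(4πDt)) · exp(−(x−vt)²/(4Dt)), with n_e·A the pore (flow) area.
Plume center vt = 2.22 × 22.0 = 48.84 m, so the well at 50.0 m is 1.16 m downgradient of the peak.
√(4πDt) = 7.454 m, giving peak height M/(n_e·A·√(4πDt)) = 2.05/(0.34 × 308 × 7.454) = 0.002626 kg/m³.
(x−vt)²/(4Dt) = (1.16)²/(4 × 0.201 × 22.0) = 0.07607; exp(−0.07607) = 0.9268.
C = 0.002626 × 0.9268 = 0.00243 kg/m³.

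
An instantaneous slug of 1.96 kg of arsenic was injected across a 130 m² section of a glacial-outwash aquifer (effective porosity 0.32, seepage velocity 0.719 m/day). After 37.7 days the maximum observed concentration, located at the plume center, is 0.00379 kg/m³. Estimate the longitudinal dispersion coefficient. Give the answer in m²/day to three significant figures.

0.326 m²/day

At the plume center C_max = M/(n_e·A·√(4πDt)), so D = M²/(4πt·(n_e·A·C_max)²).
n_e·A·C_max = 0.32 × 130 × 0.00379 = 0.1577 kg/m.
D = 1.96²/(4π × 37.7 × 0.1577²) = 0.326 m²/day.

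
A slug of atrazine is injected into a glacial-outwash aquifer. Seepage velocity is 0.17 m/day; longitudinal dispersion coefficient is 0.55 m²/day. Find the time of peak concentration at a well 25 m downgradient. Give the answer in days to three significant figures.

For the 1D instantaneous-source solution, setting ∂C/∂t = 0 at fixed x gives v²t² + 2Dt − x² = 0, so t = (√(D² + v²x²) − D)/v².
√(D² + v²x²) = √(0.55² + 0.17² × 25²) = 4.285; v² = 0.0289.
t = (4.285 − 0.55)/0.0289 = 129 days (vs. the pure-advection estimate x/v = 147 d).

129 days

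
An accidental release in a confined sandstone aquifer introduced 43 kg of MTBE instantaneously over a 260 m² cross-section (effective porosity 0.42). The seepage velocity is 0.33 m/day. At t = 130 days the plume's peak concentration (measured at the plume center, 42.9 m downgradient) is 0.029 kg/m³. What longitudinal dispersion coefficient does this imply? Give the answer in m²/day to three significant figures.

0.113 m²/day

At the plume center C_max = M/(n_e·A·√(4πDt)), so D = M²/(4πt·(n_e·A·C_max)²).
n_e·A·C_max = 0.42 × 260 × 0.029 = 3.167 kg/m.
D = 43²/(4π × 130 × 3.167²) = 0.113 m²/day.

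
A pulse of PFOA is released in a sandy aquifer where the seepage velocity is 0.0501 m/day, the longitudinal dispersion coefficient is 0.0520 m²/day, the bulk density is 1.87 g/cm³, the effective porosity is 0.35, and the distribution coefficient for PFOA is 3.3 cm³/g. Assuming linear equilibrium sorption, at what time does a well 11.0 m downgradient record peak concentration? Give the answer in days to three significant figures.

Retardation factor R = 1 + ρ_b·K_d/n = 1 + 1.87 × 3.3/0.35 = 18.63.
Sorption retards both mechanisms: v_R = v/R = 0.002689 m/day, D_R = D/R = 0.002791 m²/day.
Peak time from v_R²t² + 2D_R t − x² = 0: t = (√(D_R² + v_R²x²) − D_R)/v_R².
√(D_R² + v_R²x²) = √(0.002791² + 0.002689² × 11.0²) = 0.02971; v_R² = 7.231e-06.
t = (0.02971 − 0.002791)/7.231e-06 = 3720 days.

3720 days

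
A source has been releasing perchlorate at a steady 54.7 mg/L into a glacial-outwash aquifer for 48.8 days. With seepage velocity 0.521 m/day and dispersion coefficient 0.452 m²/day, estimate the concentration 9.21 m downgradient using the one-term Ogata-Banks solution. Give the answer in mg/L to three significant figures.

For a continuous step input, C/C₀ ≈ ½·erfc((x−vt)/(2√(Dt))).
vt = 0.521 × 48.8 = 25.4248 m and 2√(Dt) = 2√(0.452 × 48.8) = 9.393 m.
Argument (x−vt)/(2√(Dt)) = (9.21 − 25.4248)/9.393 = -1.726; ½·erfc(-1.726) = 0.9927.
C = 54.7 × 0.9927 = 54.3 mg/L.

54.3 mg/L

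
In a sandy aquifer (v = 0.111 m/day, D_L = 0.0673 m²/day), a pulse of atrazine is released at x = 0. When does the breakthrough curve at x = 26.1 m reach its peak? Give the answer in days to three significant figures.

For the 1D instantaneous-source solution, setting ∂C/∂t = 0 at fixed x gives v²t² + 2Dt − x² = 0, so t = (√(D² + v²x²) − D)/v².
√(D² + v²x²) = √(0.0673² + 0.111² × 26.1²) = 2.898; v² = 0.012321.
t = (2.898 − 0.0673)/0.012321 = 230 days (vs. the pure-advection estimate x/v = 235 d).

230 days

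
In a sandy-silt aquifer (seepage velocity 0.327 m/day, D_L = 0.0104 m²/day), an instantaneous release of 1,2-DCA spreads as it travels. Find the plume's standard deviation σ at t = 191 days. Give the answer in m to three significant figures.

1.99 m

Dispersive spreading gives a Gaussian with σ² = 2Dt; advection only shifts the center.
σ = √(2 × 0.0104 × 191) = 1.99 m.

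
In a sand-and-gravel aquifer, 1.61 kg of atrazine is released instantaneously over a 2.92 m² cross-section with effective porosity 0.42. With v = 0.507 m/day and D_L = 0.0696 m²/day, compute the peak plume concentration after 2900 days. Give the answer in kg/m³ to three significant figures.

0.0261 kg/m³

The peak of an instantaneous 1D plume sits at x = vt; there the Gaussian factor is 1 and C_max = M/(n_e·A·√(4πDt)), where n_e·A is the pore area the mass is dissolved in.
√(4πDt) = √(4π × 0.0696 × 2900) = 50.36 m, so C_max = 1.61/(0.42 × 2.92 × 50.36) = 0.0261 kg/m³.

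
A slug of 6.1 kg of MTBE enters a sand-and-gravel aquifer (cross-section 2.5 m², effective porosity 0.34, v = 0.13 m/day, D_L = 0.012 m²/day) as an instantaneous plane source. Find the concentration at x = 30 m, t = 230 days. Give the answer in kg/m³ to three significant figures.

For an instantaneous plane source, C(x,t) = M/(n_e·A·√(4πDt)) · exp(−(x−vt)²/(4Dt)), with n_e·A the pore (flow) area.
Plume center vt = 0.13 × 230 = 29.9 m, so the well at 30 m is 0.1 m downgradient of the peak.
√(4πDt) = 5.889 m, giving peak height M/(n_e·A·√(4πDt)) = 6.1/(0.34 × 2.5 × 5.889) = 1.219 kg/m³.
(x−vt)²/(4Dt) = (0.1)²/(4 × 0.012 × 230) = 0.0009058; exp(−0.0009058) = 0.9991.
C = 1.219 × 0.9991 = 1.22 kg/m³.

1.22 kg/m³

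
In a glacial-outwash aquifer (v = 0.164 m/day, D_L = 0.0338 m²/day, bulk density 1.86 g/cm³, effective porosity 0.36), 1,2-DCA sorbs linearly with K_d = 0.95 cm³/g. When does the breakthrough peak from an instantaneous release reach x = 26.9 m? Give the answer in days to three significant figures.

962 days

Retardation factor R = 1 + ρ_b·K_d/n = 1 + 1.86 × 0.95/0.36 = 5.908.
Sorption retards both mechanisms: v_R = v/R = 0.02776 m/day, D_R = D/R = 0.005721 m²/day.
Peak time from v_R²t² + 2D_R t − x² = 0: t = (√(D_R² + v_R²x²) − D_R)/v_R².
√(D_R² + v_R²x²) = √(0.005721² + 0.02776² × 26.9²) = 0.7468; v_R² = 0.0007706.
t = (0.7468 − 0.005721)/0.0007706 = 962 days.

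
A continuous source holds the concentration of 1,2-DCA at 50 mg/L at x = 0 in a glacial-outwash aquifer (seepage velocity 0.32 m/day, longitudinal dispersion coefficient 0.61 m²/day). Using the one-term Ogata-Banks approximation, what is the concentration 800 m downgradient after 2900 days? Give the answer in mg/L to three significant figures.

For a continuous step input, C/C₀ ≈ ½·erfc((x−vt)/(2√(Dt))).
vt = 0.32 × 2900 = 928 m and 2√(Dt) = 2√(0.61 × 2900) = 84.12 m.
Argument (x−vt)/(2√(Dt)) = (800 − 928)/84.12 = -1.522; ½·erfc(-1.522) = 0.9843.
C = 50 × 0.9843 = 49.2 mg/L.

49.2 mg/L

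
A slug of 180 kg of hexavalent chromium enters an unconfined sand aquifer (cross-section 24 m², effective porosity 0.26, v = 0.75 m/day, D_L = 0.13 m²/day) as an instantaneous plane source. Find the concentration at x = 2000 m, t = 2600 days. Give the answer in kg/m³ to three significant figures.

0.0697 kg/m³

For an instantaneous plane source, C(x,t) = M/(n_e·A·√(4πDt)) · exp(−(x−vt)²/(4Dt)), with n_e·A the pore (flow) area.
Plume center vt = 0.75 × 2600 = 1950 m, so the well at 2000 m is 50 m downgradient of the peak.
√(4πDt) = 65.17 m, giving peak height M/(n_e·A·√(4πDt)) = 180/(0.26 × 24 × 65.17) = 0.4426 kg/m³.
(x−vt)²/(4Dt) = (50)²/(4 × 0.13 × 2600) = 1.849; exp(−1.849) = 0.1574.
C = 0.4426 × 0.1574 = 0.0697 kg/m³.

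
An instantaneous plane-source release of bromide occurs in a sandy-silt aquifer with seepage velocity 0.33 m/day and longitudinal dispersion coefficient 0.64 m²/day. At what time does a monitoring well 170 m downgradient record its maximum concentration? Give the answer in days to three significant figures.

509 days

For the 1D instantaneous-source solution, setting ∂C/∂t = 0 at fixed x gives v²t² + 2Dt − x² = 0, so t = (√(D² + v²x²) − D)/v².
√(D² + v²x²) = √(0.64² + 0.33² × 170²) = 56.10; v² = 0.1089.
t = (56.10 − 0.64)/0.1089 = 509 days (vs. the pure-advection estimate x/v = 515 d).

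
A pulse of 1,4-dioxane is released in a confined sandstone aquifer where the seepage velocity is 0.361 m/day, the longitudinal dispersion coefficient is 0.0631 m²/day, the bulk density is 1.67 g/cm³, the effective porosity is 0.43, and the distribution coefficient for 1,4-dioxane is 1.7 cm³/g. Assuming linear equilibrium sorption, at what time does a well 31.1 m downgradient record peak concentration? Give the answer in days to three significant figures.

Retardation factor R = 1 + ρ_b·K_d/n = 1 + 1.67 × 1.7/0.43 = 7.602.
Sorption retards both mechanisms: v_R = v/R = 0.04749 m/day, D_R = D/R = 0.008300 m²/day.
Peak time from v_R²t² + 2D_R t − x² = 0: t = (√(D_R² + v_R²x²) − D_R)/v_R².
√(D_R² + v_R²x²) = √(0.008300² + 0.04749² × 31.1²) = 1.477; v_R² = 0.002255.
t = (1.477 − 0.008300)/0.002255 = 651 days.

651 days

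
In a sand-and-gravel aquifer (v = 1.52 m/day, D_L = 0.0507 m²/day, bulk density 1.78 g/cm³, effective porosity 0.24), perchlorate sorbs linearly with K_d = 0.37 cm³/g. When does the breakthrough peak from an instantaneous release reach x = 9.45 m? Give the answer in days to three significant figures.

Retardation factor R = 1 + ρ_b·K_d/n = 1 + 1.78 × 0.37/0.24 = 3.744.
Sorption retards both mechanisms: v_R = v/R = 0.4060 m/day, D_R = D/R = 0.01354 m²/day.
Peak time from v_R²t² + 2D_R t − x² = 0: t = (√(D_R² + v_R²x²) − D_R)/v_R².
√(D_R² + v_R²x²) = √(0.01354² + 0.4060² × 9.45²) = 3.837; v_R² = 0.1648.
t = (3.837 − 0.01354)/0.1648 = 23.2 days.

23.2 days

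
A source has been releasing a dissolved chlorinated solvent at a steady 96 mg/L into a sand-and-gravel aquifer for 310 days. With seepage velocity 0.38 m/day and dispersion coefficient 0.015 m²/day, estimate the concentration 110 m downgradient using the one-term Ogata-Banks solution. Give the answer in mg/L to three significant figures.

95.5 mg/L

For a continuous step input, C/C₀ ≈ ½·erfc((x−vt)/(2√(Dt))).
vt = 0.38 × 310 = 117.8 m and 2√(Dt) = 2√(0.015 × 310) = 4.313 m.
Argument (x−vt)/(2√(Dt)) = (110 − 117.8)/4.313 = -1.808; ½·erfc(-1.808) = 0.9947.
C = 96 × 0.9947 = 95.5 mg/L.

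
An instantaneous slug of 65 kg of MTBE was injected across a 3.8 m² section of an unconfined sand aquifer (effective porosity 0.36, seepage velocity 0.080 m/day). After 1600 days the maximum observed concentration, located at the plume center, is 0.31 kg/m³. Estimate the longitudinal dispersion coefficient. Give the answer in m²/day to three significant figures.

At the plume center C_max = M/(n_e·A·√(4πDt)), so D = M²/(4πt·(n_e·A·C_max)²).
n_e·A·C_max = 0.36 × 3.8 × 0.31 = 0.4241 kg/m.
D = 65²/(4π × 1600 × 0.4241²) = 1.17 m²/day.

1.17 m²/day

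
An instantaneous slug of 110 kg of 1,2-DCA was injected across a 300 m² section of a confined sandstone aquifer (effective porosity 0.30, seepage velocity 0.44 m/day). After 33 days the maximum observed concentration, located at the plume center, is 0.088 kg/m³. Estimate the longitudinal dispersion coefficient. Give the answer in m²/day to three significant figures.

0.465 m²/day

At the plume center C_max = M/(n_e·A·√(4πDt)), so D = M²/(4πt·(n_e·A·C_max)²).
n_e·A·C_max = 0.30 × 300 × 0.088 = 7.920 kg/m.
D = 110²/(4π × 33 × 7.920²) = 0.465 m²/day.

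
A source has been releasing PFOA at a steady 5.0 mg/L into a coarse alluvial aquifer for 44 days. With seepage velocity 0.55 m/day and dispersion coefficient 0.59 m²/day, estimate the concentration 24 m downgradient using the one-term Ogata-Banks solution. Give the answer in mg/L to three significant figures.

2.56 mg/L

For a continuous step input, C/C₀ ≈ ½·erfc((x−vt)/(2√(Dt))).
vt = 0.55 × 44 = 24.2 m and 2√(Dt) = 2√(0.59 × 44) = 10.19 m.
Argument (x−vt)/(2√(Dt)) = (24 − 24.2)/10.19 = -0.01963; ½·erfc(-0.01963) = 0.5111.
C = 5.0 × 0.5111 = 2.56 mg/L.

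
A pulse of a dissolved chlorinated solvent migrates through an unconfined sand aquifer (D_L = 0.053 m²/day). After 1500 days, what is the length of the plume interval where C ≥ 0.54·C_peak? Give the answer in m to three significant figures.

28.0 m

The plume is Gaussian with σ = √(2Dt) = √(2 × 0.053 × 1500) = 12.61 m.
C/C_peak = exp(−Δx²/(2σ²)) = 0.54 ⇒ Δx = σ·√(−2 ln 0.54) = 12.61 × 1.110 = 14.00 m.
Width = 2Δx = 28.0 m.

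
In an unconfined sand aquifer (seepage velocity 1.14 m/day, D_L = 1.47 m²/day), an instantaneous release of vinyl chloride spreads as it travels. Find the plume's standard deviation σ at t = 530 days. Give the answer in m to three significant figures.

Dispersive spreading gives a Gaussian with σ² = 2Dt; advection only shifts the center.
σ = √(2 × 1.47 × 530) = 39.5 m.

39.5 m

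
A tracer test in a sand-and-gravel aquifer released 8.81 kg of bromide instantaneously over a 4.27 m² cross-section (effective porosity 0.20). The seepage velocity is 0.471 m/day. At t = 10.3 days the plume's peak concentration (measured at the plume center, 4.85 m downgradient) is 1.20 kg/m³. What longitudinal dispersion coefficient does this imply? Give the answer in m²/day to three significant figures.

0.571 m²/day

At the plume center C_max = M/(n_e·A·√(4πDt)), so D = M²/(4πt·(n_e·A·C_max)²).
n_e·A·C_max = 0.20 × 4.27 × 1.20 = 1.025 kg/m.
D = 8.81²/(4π × 10.3 × 1.025²) = 0.571 m²/day.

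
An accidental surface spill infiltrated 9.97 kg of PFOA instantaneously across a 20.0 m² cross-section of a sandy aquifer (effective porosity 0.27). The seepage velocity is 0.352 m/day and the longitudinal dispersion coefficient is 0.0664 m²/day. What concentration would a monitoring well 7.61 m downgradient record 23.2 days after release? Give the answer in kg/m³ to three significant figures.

For an instantaneous plane source, C(x,t) = M/(n_e·A·√(4πDt)) · exp(−(x−vt)²/(4Dt)), with n_e·A the pore (flow) area.
Plume center vt = 0.352 × 23.2 = 8.1664 m, so the well at 7.61 m is 0.5564 m upgradient of the peak.
√(4πDt) = 4.400 m, giving peak height M/(n_e·A·√(4πDt)) = 9.97/(0.27 × 20.0 × 4.400) = 0.4196 kg/m³.
(x−vt)²/(4Dt) = (-0.5564)²/(4 × 0.0664 × 23.2) = 0.05024; exp(−0.05024) = 0.9510.
C = 0.4196 × 0.9510 = 0.399 kg/m³.

0.399 kg/m³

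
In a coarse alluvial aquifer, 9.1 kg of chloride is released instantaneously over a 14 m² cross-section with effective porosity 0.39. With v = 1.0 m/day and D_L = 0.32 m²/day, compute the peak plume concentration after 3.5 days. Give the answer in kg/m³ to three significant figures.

0.444 kg/m³

The peak of an instantaneous 1D plume sits at x = vt; there the Gaussian factor is 1 and C_max = M/(n_e·A·√(4πDt)), where n_e·A is the pore area the mass is dissolved in.
√(4πDt) = √(4π × 0.32 × 3.5) = 3.752 m, so C_max = 9.1/(0.39 × 14 × 3.752) = 0.444 kg/m³.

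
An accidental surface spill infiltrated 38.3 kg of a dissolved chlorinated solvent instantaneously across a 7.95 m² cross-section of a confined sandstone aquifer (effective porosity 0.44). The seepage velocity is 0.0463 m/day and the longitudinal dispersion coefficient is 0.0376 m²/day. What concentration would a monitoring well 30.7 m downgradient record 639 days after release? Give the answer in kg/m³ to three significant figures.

0.622 kg/m³

For an instantaneous plane source, C(x,t) = M/(n_e·A·√(4πDt)) · exp(−(x−vt)²/(4Dt)), with n_e·A the pore (flow) area.
Plume center vt = 0.0463 × 639 = 29.5857 m, so the well at 30.7 m is 1.1143 m downgradient of the peak.
√(4πDt) = 17.38 m, giving peak height M/(n_e·A·√(4πDt)) = 38.3/(0.44 × 7.95 × 17.38) = 0.6300 kg/m³.
(x−vt)²/(4Dt) = (1.1143)²/(4 × 0.0376 × 639) = 0.01292; exp(−0.01292) = 0.9872.
C = 0.6300 × 0.9872 = 0.622 kg/m³.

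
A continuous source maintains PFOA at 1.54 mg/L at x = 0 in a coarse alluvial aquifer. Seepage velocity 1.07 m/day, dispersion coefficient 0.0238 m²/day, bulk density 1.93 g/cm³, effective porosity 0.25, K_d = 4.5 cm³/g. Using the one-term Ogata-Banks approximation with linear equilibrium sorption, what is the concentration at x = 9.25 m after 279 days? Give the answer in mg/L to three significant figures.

0.109 mg/L

Retardation factor R = 1 + ρ_b·K_d/n = 1 + 1.93 × 4.5/0.25 = 35.74.
Sorption retards both mechanisms: v_R = v/R = 0.02994 m/day, D_R = D/R = 0.0006659 m²/day.
v_R·t = 0.02994 × 279 = 8.35326 m; 2√(D_R t) = 0.8621 m; argument = (9.25 − 8.35326)/0.8621 = 1.040.
C = C₀ × ½·erfc(1.040) = 1.54 × 0.07068 = 0.109 mg/L.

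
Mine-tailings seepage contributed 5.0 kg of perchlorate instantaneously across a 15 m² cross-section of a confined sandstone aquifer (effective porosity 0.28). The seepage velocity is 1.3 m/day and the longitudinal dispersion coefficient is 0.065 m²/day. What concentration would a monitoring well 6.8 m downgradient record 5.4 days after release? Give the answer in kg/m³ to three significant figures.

0.548 kg/m³

For an instantaneous plane source, C(x,t) = M/(n_e·A·√(4πDt)) · exp(−(x−vt)²/(4Dt)), with n_e·A the pore (flow) area.
Plume center vt = 1.3 × 5.4 = 7.02 m, so the well at 6.8 m is 0.22 m upgradient of the peak.
√(4πDt) = 2.100 m, giving peak height M/(n_e·A·√(4πDt)) = 5.0/(0.28 × 15 × 2.100) = 0.5669 kg/m³.
(x−vt)²/(4Dt) = (-0.22)²/(4 × 0.065 × 5.4) = 0.03447; exp(−0.03447) = 0.9661.
C = 0.5669 × 0.9661 = 0.548 kg/m³.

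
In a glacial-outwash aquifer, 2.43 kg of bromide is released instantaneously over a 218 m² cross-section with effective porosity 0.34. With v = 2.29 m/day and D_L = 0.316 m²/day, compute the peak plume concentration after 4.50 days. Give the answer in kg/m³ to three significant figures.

0.00776 kg/m³

The peak of an instantaneous 1D plume sits at x = vt; there the Gaussian factor is 1 and C_max = M/(n_e·A·√(4πDt)), where n_e·A is the pore area the mass is dissolved in.
√(4πDt) = √(4π × 0.316 × 4.50) = 4.227 m, so C_max = 2.43/(0.34 × 218 × 4.227) = 0.00776 kg/m³.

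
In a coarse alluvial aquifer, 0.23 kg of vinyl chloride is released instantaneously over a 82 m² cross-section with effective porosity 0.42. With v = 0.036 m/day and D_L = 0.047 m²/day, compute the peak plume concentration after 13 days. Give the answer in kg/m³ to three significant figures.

The peak of an instantaneous 1D plume sits at x = vt; there the Gaussian factor is 1 and C_max = M/(n_e·A·√(4πDt)), where n_e·A is the pore area the mass is dissolved in.
√(4πDt) = √(4π × 0.047 × 13) = 2.771 m, so C_max = 0.23/(0.42 × 82 × 2.771) = 0.00241 kg/m³.

0.00241 kg/m³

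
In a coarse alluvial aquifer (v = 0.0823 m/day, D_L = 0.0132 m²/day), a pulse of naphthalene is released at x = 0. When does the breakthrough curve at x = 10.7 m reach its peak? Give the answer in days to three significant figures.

128 days

For the 1D instantaneous-source solution, setting ∂C/∂t = 0 at fixed x gives v²t² + 2Dt − x² = 0, so t = (√(D² + v²x²) − D)/v².
√(D² + v²x²) = √(0.0132² + 0.0823² × 10.7²) = 0.8807; v² = 0.00677329.
t = (0.8807 − 0.0132)/0.00677329 = 128 days (vs. the pure-advection estimate x/v = 130 d).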